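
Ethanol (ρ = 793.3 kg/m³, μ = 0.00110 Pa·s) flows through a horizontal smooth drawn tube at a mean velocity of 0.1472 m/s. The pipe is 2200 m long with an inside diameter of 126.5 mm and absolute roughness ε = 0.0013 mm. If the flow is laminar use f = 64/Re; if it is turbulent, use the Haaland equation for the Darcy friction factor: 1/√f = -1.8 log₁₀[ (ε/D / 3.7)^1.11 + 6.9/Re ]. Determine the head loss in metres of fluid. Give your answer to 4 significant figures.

h_f ≈ 0.5481 m

Reynolds number Re = ρVD/μ = 793.3 · 0.1472 · 0.1265 / 0.0011 = 1.343e+04.
Re > 4000 → turbulent. Relative roughness ε/D = 1.3e-06/0.1265 = 1.03e-05. Haaland: 1/√f = -1.8 log₁₀[(1.03e-05/3.7)^1.11 + 6.9/1.343e+04] = -1.8 log₁₀[6.8e-07 + 0.000514] = 5.92, so f = 0.02854.
Darcy-Weisbach: ΔP = f(L/D)(ρV²/2) = 0.02854·(2200/0.1265)·(793.3·0.1472²/2) = 0.02854·1.739e+04·8.595 = 4266 Pa.
Head loss h_f = ΔP/(ρg) = 4266/(793.3·9.81) = 0.5481 m.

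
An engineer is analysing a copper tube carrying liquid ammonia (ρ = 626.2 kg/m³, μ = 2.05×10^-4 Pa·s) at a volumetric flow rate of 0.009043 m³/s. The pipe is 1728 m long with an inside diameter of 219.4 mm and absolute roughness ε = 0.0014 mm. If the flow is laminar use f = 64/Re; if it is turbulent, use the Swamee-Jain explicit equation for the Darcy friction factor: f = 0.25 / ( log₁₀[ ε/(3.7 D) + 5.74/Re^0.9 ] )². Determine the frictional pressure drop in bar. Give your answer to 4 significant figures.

Cross-sectional area A = πD²/4 = π(0.2194)²/4 = 0.03781 m²; mean velocity V = Q/A = 0.009043/0.03781 = 0.2392 m/s.
Reynolds number Re = ρVD/μ = 626.2 · 0.2392 · 0.2194 / 0.000205 = 1.603e+05.
Re > 4000 → turbulent. Relative roughness ε/D = 1.4e-06/0.2194 = 6.38e-06. Swamee-Jain: f = 0.25/(log₁₀[6.38e-06/3.7 + 5.74/1.603e+05^0.9])² = 0.25/(log₁₀[1.72e-06 + 0.000119])² = 0.25/(-3.919)² = 0.01628.
Darcy-Weisbach: ΔP = f(L/D)(ρV²/2) = 0.01628·(1728/0.2194)·(626.2·0.2392²/2) = 0.01628·7876·17.91 = 2296 Pa.
ΔP = 2296 Pa = 0.02296 bar.

ΔP ≈ 0.02296 bar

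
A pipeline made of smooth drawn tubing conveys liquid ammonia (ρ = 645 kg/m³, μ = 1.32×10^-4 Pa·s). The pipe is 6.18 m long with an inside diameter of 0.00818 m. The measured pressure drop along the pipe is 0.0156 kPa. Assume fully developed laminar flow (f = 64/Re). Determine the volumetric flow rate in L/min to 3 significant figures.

For laminar flow, f = 64/Re with Re = ρVD/μ, so Darcy-Weisbach reduces to ΔP = 32μLV/D². Solving for V: V = ΔP·D²/(32μL) = 15.6·(0.00818)²/(32·0.000132·6.18) = 0.03999 m/s.
Check: Re = ρVD/μ = 645·0.03999·0.00818/0.000132 = 1598 < 2300, so the laminar assumption holds.
Q = V·A = 0.03999·(π/4·0.00818²) = 2.101e-06 m³/s = 0.126 L/min.

Q ≈ 0.126 L/min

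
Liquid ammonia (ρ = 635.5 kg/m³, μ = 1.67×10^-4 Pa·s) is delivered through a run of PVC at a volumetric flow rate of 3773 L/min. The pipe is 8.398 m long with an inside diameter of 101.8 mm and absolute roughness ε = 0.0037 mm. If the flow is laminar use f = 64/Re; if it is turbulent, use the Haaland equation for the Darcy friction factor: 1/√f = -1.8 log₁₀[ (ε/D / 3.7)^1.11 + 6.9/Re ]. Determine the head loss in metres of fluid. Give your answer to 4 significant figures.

h_f ≈ 2.763 m

Q = 3773 L/min = 3773/60000 = 0.06288 m³/s.
Cross-sectional area A = πD²/4 = π(0.1018)²/4 = 0.008139 m²; mean velocity V = Q/A = 0.06288/0.008139 = 7.726 m/s.
Reynolds number Re = ρVD/μ = 635.5 · 7.726 · 0.1018 / 0.000167 = 2.993e+06.
Re > 4000 → turbulent. Relative roughness ε/D = 3.7e-06/0.1018 = 3.63e-05. Haaland: 1/√f = -1.8 log₁₀[(3.63e-05/3.7)^1.11 + 6.9/2.993e+06] = -1.8 log₁₀[2.76e-06 + 2.31e-06] = 9.531, so f = 0.01101.
Darcy-Weisbach: ΔP = f(L/D)(ρV²/2) = 0.01101·(8.398/0.1018)·(635.5·7.726²/2) = 0.01101·82.5·1.897e+04 = 1.722e+04 Pa.
Head loss h_f = ΔP/(ρg) = 1.722e+04/(635.5·9.81) = 2.763 m.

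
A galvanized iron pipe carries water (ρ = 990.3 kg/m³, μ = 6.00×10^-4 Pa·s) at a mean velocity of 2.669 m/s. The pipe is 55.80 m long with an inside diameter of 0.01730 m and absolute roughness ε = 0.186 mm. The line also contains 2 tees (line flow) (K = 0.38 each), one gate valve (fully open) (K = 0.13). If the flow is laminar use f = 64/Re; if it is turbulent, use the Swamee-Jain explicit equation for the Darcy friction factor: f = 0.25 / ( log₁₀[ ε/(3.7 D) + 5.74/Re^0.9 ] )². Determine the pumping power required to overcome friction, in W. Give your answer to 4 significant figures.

Reynolds number Re = ρVD/μ = 990.3 · 2.669 · 0.0173 / 0.0006 = 7.621e+04.
Re > 4000 → turbulent. Relative roughness ε/D = 0.000186/0.0173 = 0.0108. Swamee-Jain: f = 0.25/(log₁₀[0.0108/3.7 + 5.74/7.621e+04^0.9])² = 0.25/(log₁₀[0.00291 + 0.000232])² = 0.25/(-2.503)² = 0.03989.
Total minor-loss coefficient ΣK = 2·0.38 + 1·0.13 = 0.89.
ΔP = [f·L/D + ΣK]·(ρV²/2) = [0.03989·55.8/0.0173 + 0.89]·(990.3·2.669²/2) = [128.7 + 0.89]·3527 = 4.57e+05 Pa.
Q = V·A = 2.669·0.0002351 = 0.0006274 m³/s.
Pumping power P = QΔP = 0.0006274·4.57e+05 = 286.70 W = 286.7 W.

P ≈ 286.7 W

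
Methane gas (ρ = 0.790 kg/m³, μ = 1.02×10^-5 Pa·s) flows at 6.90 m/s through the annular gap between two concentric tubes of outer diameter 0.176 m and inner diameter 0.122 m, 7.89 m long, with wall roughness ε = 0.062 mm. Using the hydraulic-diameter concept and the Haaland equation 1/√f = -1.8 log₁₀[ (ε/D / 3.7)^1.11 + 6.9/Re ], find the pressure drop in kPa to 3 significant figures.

Hydraulic diameter D_h = 4A/P = D_o - D_i = 0.176 - 0.122 = 0.054 m.
Re = ρVD_h/μ = 0.79·6.9·0.054/1.02e-05 = 2.886e+04.
ε/D_h = 6.2e-05/0.054 = 0.00115; Haaland gives 1/√f = -1.8 log₁₀[0.000128+0.000239] = 6.184, so f = 0.02615.
ΔP = f(L/D_h)(ρV²/2) = 0.02615·7.89/0.054·18.81 = 71.85 Pa.
ΔP = 0.0718 kPa.

ΔP ≈ 0.0718 kPa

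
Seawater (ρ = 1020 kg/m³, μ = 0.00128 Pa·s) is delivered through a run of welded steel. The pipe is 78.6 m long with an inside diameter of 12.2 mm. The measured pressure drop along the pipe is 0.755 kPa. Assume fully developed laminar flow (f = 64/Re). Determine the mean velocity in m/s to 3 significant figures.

For laminar flow, f = 64/Re with Re = ρVD/μ, so Darcy-Weisbach reduces to ΔP = 32μLV/D². Solving for V: V = ΔP·D²/(32μL) = 755·(0.0122)²/(32·0.00128·78.6) = 0.0349 m/s.
Check: Re = ρVD/μ = 1020·0.0349·0.0122/0.00128 = 339.3 < 2300, so the laminar assumption holds.

V ≈ 0.0349 m/s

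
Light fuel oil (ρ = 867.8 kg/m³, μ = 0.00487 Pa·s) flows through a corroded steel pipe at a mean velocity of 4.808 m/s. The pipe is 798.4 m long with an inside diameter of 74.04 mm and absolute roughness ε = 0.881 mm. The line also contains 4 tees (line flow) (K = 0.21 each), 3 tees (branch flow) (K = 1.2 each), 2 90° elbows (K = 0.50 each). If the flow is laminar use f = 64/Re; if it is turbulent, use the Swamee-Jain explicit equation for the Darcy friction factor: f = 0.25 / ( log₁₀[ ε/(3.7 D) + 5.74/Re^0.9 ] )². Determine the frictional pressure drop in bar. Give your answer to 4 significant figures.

ΔP ≈ 45.33 bar

Reynolds number Re = ρVD/μ = 867.8 · 4.808 · 0.07404 / 0.00487 = 6.343e+04.
Re > 4000 → turbulent. Relative roughness ε/D = 0.000881/0.07404 = 0.0119. Swamee-Jain: f = 0.25/(log₁₀[0.0119/3.7 + 5.74/6.343e+04^0.9])² = 0.25/(log₁₀[0.00322 + 0.000273])² = 0.25/(-2.457)² = 0.0414.
Total minor-loss coefficient ΣK = 4·0.21 + 3·1.2 + 2·0.5 = 5.44.
ΔP = [f·L/D + ΣK]·(ρV²/2) = [0.0414·798.4/0.07404 + 5.44]·(867.8·4.808²/2) = [446.5 + 5.44]·1.003e+04 = 4.533e+06 Pa.
ΔP = 4.533e+06 Pa = 45.33 bar.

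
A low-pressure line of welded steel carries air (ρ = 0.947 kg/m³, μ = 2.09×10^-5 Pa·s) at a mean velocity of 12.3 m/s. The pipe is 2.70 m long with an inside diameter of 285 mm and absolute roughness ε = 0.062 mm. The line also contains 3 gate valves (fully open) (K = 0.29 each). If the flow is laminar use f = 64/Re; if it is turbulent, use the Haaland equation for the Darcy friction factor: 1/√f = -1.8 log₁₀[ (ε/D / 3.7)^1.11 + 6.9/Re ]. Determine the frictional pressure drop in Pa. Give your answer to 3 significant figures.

Reynolds number Re = ρVD/μ = 0.947 · 12.3 · 0.285 / 2.09e-05 = 1.588e+05.
Re > 4000 → turbulent. Relative roughness ε/D = 6.2e-05/0.285 = 0.000218. Haaland: 1/√f = -1.8 log₁₀[(0.000218/3.7)^1.11 + 6.9/1.588e+05] = -1.8 log₁₀[2.01e-05 + 4.34e-05] = 7.554, so f = 0.01752.
Total minor-loss coefficient ΣK = 3·0.29 = 0.87.
ΔP = [f·L/D + ΣK]·(ρV²/2) = [0.01752·2.7/0.285 + 0.87]·(0.947·12.3²/2) = [0.166 + 0.87]·71.64 = 74.22 Pa.

ΔP ≈ 74.2 Pa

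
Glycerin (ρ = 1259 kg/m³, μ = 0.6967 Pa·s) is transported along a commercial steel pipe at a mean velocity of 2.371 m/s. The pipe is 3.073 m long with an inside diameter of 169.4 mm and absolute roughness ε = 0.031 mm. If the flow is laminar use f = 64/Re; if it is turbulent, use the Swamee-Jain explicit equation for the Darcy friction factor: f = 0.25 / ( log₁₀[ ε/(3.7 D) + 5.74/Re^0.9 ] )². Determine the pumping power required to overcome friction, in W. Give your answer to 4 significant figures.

Reynolds number Re = ρVD/μ = 1259 · 2.371 · 0.1694 / 0.697 = 725.8.
Re < 2300 → laminar flow, so f = 64/Re = 64/725.8 = 0.08818 (the turbulent correlation is not needed).
Darcy-Weisbach: ΔP = f(L/D)(ρV²/2) = 0.08818·(3.073/0.1694)·(1259·2.371²/2) = 0.08818·18.14·3539 = 5661 Pa.
Q = V·A = 2.371·0.02254 = 0.05344 m³/s.
Pumping power P = QΔP = 0.05344·5661 = 302.49 W = 302.5 W.

P ≈ 302.5 W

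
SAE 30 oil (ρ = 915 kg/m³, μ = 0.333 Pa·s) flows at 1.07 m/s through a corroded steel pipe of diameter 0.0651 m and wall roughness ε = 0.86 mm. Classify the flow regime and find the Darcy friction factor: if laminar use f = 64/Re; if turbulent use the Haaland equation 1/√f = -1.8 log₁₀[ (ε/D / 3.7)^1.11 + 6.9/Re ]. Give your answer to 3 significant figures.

f ≈ 0.334

Re = ρVD/μ = 915·1.07·0.0651/0.333 = 191.4.
Re < 2300 → laminar, so f = 64/Re = 0.3344 (roughness is irrelevant in laminar flow).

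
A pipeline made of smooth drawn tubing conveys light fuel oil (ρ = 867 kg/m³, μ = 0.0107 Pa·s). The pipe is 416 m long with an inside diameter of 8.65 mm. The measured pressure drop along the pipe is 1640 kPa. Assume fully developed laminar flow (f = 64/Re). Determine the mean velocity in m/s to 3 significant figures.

V ≈ 0.861 m/s

For laminar flow, f = 64/Re with Re = ρVD/μ, so Darcy-Weisbach reduces to ΔP = 32μLV/D². Solving for V: V = ΔP·D²/(32μL) = 1.64e+06·(0.00865)²/(32·0.0107·416) = 0.8615 m/s.
Check: Re = ρVD/μ = 867·0.8615·0.00865/0.0107 = 603.8 < 2300, so the laminar assumption holds.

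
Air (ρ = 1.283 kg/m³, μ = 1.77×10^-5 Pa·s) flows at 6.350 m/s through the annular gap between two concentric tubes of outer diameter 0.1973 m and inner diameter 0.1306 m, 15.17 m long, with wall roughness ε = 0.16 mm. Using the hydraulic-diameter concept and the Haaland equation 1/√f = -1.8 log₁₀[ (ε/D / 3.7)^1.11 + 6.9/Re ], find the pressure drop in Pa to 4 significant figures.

Hydraulic diameter D_h = 4A/P = D_o - D_i = 0.1973 - 0.1306 = 0.0667 m.
Re = ρVD_h/μ = 1.283·6.35·0.0667/1.77e-05 = 3.07e+04.
ε/D_h = 0.00016/0.0667 = 0.0024; Haaland gives 1/√f = -1.8 log₁₀[0.000289+0.000225] = 5.92, so f = 0.02853.
ΔP = f(L/D_h)(ρV²/2) = 0.02853·15.17/0.0667·25.87 = 167.8 Pa.

ΔP ≈ 167.8 Pa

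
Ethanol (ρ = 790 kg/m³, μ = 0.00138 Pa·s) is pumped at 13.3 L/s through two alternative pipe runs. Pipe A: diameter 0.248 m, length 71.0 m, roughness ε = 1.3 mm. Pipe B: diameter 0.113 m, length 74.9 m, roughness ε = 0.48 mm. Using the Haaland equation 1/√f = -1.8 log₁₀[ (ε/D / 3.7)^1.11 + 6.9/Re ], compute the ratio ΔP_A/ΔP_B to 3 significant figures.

Pipe A: V = Q/A = 0.0133/0.04831 = 0.2753 m/s; Re = 3.909e+04; ε/D = 0.00524; Haaland → f = 0.0329; ΔP_A = f(L/D)(ρV²/2) = 282 Pa.
Pipe B: V = Q/A = 0.0133/0.01003 = 1.326 m/s; Re = 8.579e+04; ε/D = 0.00425; Haaland → f = 0.03007; ΔP_B = f(L/D)(ρV²/2) = 1.385e+04 Pa.
ΔP_A/ΔP_B = 282/1.385e+04 = 0.0204.

ΔP_A/ΔP_B ≈ 0.0204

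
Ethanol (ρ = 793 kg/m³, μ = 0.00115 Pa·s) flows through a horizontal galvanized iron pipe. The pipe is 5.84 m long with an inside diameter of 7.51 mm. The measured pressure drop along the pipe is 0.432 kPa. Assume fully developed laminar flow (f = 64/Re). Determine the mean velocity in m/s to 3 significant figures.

For laminar flow, f = 64/Re with Re = ρVD/μ, so Darcy-Weisbach reduces to ΔP = 32μLV/D². Solving for V: V = ΔP·D²/(32μL) = 432·(0.00751)²/(32·0.00115·5.84) = 0.1134 m/s.
Check: Re = ρVD/μ = 793·0.1134·0.00751/0.00115 = 587.1 < 2300, so the laminar assumption holds.

V ≈ 0.113 m/s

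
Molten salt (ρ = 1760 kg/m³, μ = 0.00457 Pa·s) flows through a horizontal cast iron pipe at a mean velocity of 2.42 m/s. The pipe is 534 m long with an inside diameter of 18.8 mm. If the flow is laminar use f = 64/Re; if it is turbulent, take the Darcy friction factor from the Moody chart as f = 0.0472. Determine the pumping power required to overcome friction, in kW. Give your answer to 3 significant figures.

P ≈ 4.64 kW

Reynolds number Re = ρVD/μ = 1760 · 2.42 · 0.0188 / 0.00457 = 1.752e+04.
Re > 4000 → turbulent; use the Moody-chart value f = 0.0472.
Darcy-Weisbach: ΔP = f(L/D)(ρV²/2) = 0.0472·(534/0.0188)·(1760·2.42²/2) = 0.0472·2.84e+04·5154 = 6.909e+06 Pa.
Q = V·A = 2.42·0.0002776 = 0.0006718 m³/s.
Pumping power P = QΔP = 0.0006718·6.909e+06 = 4642 W = 4.64 kW.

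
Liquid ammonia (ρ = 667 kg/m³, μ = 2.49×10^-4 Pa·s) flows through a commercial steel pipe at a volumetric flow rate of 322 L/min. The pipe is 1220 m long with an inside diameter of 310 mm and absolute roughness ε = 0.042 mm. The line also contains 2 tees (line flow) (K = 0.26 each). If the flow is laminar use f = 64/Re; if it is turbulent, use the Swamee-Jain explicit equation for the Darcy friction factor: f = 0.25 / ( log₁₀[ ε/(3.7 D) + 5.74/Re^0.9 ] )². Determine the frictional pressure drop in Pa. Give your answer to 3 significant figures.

ΔP ≈ 138 Pa

Q = 322 L/min = 322/60000 = 0.005367 m³/s.
Cross-sectional area A = πD²/4 = π(0.31)²/4 = 0.07548 m²; mean velocity V = Q/A = 0.005367/0.07548 = 0.0711 m/s.
Reynolds number Re = ρVD/μ = 667 · 0.0711 · 0.31 / 0.000249 = 5.904e+04.
Re > 4000 → turbulent. Relative roughness ε/D = 4.2e-05/0.31 = 0.000135. Swamee-Jain: f = 0.25/(log₁₀[0.000135/3.7 + 5.74/5.904e+04^0.9])² = 0.25/(log₁₀[3.66e-05 + 0.000292])² = 0.25/(-3.484)² = 0.0206.
Total minor-loss coefficient ΣK = 2·0.26 = 0.52.
ΔP = [f·L/D + ΣK]·(ρV²/2) = [0.0206·1220/0.31 + 0.52]·(667·0.0711²/2) = [81.07 + 0.52]·1.686 = 137.6 Pa.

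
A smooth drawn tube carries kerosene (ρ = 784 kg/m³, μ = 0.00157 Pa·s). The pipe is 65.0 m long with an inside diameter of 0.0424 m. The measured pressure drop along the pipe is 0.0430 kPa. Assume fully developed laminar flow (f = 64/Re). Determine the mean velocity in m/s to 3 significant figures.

V ≈ 0.0237 m/s

For laminar flow, f = 64/Re with Re = ρVD/μ, so Darcy-Weisbach reduces to ΔP = 32μLV/D². Solving for V: V = ΔP·D²/(32μL) = 43·(0.0424)²/(32·0.00157·65) = 0.02367 m/s.
Check: Re = ρVD/μ = 784·0.02367·0.0424/0.00157 = 501.2 < 2300, so the laminar assumption holds.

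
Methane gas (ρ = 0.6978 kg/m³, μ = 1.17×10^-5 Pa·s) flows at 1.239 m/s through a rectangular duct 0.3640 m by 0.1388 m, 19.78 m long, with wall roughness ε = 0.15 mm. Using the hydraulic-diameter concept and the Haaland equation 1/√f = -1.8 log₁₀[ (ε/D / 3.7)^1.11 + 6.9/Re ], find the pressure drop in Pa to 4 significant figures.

Hydraulic diameter D_h = 4A/P = 4·(0.364·0.1388)/(2·(0.364+0.1388)) = 0.2021/1.006 = 0.201 m.
Re = ρVD_h/μ = 0.6978·1.239·0.201/1.17e-05 = 1.485e+04.
ε/D_h = 0.00015/0.201 = 0.000746; Haaland gives 1/√f = -1.8 log₁₀[7.91e-05+0.000465] = 5.876, so f = 0.02896.
ΔP = f(L/D_h)(ρV²/2) = 0.02896·19.78/0.201·0.5356 = 1.527 Pa.

ΔP ≈ 1.527 Pa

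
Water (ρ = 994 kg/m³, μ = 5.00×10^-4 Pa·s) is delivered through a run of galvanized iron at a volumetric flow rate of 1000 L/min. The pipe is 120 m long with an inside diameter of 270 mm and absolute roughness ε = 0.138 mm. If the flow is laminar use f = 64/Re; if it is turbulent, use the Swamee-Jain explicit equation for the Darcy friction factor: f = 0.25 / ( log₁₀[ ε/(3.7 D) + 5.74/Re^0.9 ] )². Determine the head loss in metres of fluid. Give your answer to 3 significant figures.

h_f ≈ 0.0373 m

Q = 1000 L/min = 1000/60000 = 0.01667 m³/s.
Cross-sectional area A = πD²/4 = π(0.27)²/4 = 0.05726 m²; mean velocity V = Q/A = 0.01667/0.05726 = 0.2911 m/s.
Reynolds number Re = ρVD/μ = 994 · 0.2911 · 0.27 / 0.0005 = 1.562e+05.
Re > 4000 → turbulent. Relative roughness ε/D = 0.000138/0.27 = 0.000511. Swamee-Jain: f = 0.25/(log₁₀[0.000511/3.7 + 5.74/1.562e+05^0.9])² = 0.25/(log₁₀[0.000138 + 0.000121])² = 0.25/(-3.586)² = 0.01944.
Darcy-Weisbach: ΔP = f(L/D)(ρV²/2) = 0.01944·(120/0.27)·(994·0.2911²/2) = 0.01944·444.4·42.11 = 363.9 Pa.
Head loss h_f = ΔP/(ρg) = 363.9/(994·9.81) = 0.0373 m.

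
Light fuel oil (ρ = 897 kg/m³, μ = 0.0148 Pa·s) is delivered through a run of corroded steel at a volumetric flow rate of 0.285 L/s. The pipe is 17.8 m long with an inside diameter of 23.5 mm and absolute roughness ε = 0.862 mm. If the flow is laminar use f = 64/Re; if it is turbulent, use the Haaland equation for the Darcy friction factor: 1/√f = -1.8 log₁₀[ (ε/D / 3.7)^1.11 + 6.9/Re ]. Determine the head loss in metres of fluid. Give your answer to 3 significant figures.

h_f ≈ 1.14 m

Q = 0.285 L/s = 0.285/1000 = 0.000285 m³/s.
Cross-sectional area A = πD²/4 = π(0.0235)²/4 = 0.0004337 m²; mean velocity V = Q/A = 0.000285/0.0004337 = 0.6571 m/s.
Reynolds number Re = ρVD/μ = 897 · 0.6571 · 0.0235 / 0.0148 = 935.9.
Re < 2300 → laminar flow, so f = 64/Re = 64/935.9 = 0.06839 (the turbulent correlation is not needed).
Darcy-Weisbach: ΔP = f(L/D)(ρV²/2) = 0.06839·(17.8/0.0235)·(897·0.6571²/2) = 0.06839·757.4·193.6 = 1.003e+04 Pa.
Head loss h_f = ΔP/(ρg) = 1.003e+04/(897·9.81) = 1.14 m.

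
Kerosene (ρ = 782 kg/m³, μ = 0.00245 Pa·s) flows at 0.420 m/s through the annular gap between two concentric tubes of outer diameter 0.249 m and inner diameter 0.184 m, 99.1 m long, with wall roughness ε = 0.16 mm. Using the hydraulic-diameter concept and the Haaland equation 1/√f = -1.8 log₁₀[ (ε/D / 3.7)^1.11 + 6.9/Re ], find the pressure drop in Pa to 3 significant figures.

ΔP ≈ 3700 Pa

Hydraulic diameter D_h = 4A/P = D_o - D_i = 0.249 - 0.184 = 0.065 m.
Re = ρVD_h/μ = 782·0.42·0.065/0.00245 = 8714.
ε/D_h = 0.00016/0.065 = 0.00246; Haaland gives 1/√f = -1.8 log₁₀[0.000298+0.000792] = 5.333, so f = 0.03516.
ΔP = f(L/D_h)(ρV²/2) = 0.03516·99.1/0.065·68.97 = 3697 Pa.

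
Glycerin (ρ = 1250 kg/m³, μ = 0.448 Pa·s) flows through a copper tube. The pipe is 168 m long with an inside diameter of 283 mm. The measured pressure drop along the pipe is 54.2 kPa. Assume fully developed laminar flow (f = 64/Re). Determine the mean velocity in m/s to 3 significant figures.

For laminar flow, f = 64/Re with Re = ρVD/μ, so Darcy-Weisbach reduces to ΔP = 32μLV/D². Solving for V: V = ΔP·D²/(32μL) = 5.42e+04·(0.283)²/(32·0.448·168) = 1.802 m/s.
Check: Re = ρVD/μ = 1250·1.802·0.283/0.448 = 1423 < 2300, so the laminar assumption holds.

V ≈ 1.80 m/s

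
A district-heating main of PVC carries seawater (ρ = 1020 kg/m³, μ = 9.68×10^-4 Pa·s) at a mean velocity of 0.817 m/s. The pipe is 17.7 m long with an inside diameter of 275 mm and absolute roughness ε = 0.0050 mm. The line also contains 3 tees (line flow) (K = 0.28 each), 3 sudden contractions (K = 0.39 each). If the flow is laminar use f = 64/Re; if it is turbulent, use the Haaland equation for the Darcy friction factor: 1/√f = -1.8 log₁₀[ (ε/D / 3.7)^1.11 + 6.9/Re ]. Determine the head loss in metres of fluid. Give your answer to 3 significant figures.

h_f ≈ 0.102 m

Reynolds number Re = ρVD/μ = 1020 · 0.817 · 0.275 / 0.000968 = 2.367e+05.
Re > 4000 → turbulent. Relative roughness ε/D = 5e-06/0.275 = 1.82e-05. Haaland: 1/√f = -1.8 log₁₀[(1.82e-05/3.7)^1.11 + 6.9/2.367e+05] = -1.8 log₁₀[1.28e-06 + 2.91e-05] = 8.13, so f = 0.01513.
Total minor-loss coefficient ΣK = 3·0.28 + 3·0.39 = 2.01.
ΔP = [f·L/D + ΣK]·(ρV²/2) = [0.01513·17.7/0.275 + 2.01]·(1020·0.817²/2) = [0.9737 + 2.01]·340.4 = 1016 Pa.
Head loss h_f = ΔP/(ρg) = 1016/(1020·9.81) = 0.102 m.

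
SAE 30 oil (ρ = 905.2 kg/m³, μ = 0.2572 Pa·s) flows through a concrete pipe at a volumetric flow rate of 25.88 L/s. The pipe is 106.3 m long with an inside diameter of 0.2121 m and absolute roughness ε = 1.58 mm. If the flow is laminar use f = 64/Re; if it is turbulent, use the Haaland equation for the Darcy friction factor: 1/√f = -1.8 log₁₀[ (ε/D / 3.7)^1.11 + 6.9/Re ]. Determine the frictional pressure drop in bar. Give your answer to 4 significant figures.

ΔP ≈ 0.1425 bar

Q = 25.88 L/s = 25.88/1000 = 0.02588 m³/s.
Cross-sectional area A = πD²/4 = π(0.2121)²/4 = 0.03533 m²; mean velocity V = Q/A = 0.02588/0.03533 = 0.7325 m/s.
Reynolds number Re = ρVD/μ = 905.2 · 0.7325 · 0.2121 / 0.257 = 546.8.
Re < 2300 → laminar flow, so f = 64/Re = 64/546.8 = 0.1171 (the turbulent correlation is not needed).
Darcy-Weisbach: ΔP = f(L/D)(ρV²/2) = 0.1171·(106.3/0.2121)·(905.2·0.7325²/2) = 0.1171·501.2·242.8 = 1.425e+04 Pa.
ΔP = 1.425e+04 Pa = 0.1425 bar.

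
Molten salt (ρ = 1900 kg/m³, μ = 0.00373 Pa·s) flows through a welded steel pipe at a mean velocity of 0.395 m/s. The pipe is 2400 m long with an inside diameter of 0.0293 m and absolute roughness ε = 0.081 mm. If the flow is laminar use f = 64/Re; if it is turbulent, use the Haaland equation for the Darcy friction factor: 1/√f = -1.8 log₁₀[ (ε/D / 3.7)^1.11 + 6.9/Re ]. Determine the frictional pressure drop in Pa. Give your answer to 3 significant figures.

Reynolds number Re = ρVD/μ = 1900 · 0.395 · 0.0293 / 0.00373 = 5895.
Re > 4000 → turbulent. Relative roughness ε/D = 8.1e-05/0.0293 = 0.00276. Haaland: 1/√f = -1.8 log₁₀[(0.00276/3.7)^1.11 + 6.9/5895] = -1.8 log₁₀[0.000338 + 0.00117] = 5.078, so f = 0.03877.
Darcy-Weisbach: ΔP = f(L/D)(ρV²/2) = 0.03877·(2400/0.0293)·(1900·0.395²/2) = 0.03877·8.191e+04·148.2 = 4.708e+05 Pa.

ΔP ≈ 471000 Pa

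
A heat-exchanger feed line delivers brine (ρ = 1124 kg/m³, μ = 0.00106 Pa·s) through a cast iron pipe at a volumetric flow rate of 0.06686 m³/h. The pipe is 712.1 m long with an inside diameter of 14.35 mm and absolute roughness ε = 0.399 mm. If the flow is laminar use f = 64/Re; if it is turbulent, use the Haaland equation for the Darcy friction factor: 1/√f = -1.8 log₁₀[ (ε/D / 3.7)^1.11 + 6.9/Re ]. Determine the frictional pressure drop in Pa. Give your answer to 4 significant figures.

ΔP ≈ 13470 Pa

Q = 0.06686 m³/h = 0.06686/3600 = 1.857e-05 m³/s.
Cross-sectional area A = πD²/4 = π(0.01435)²/4 = 0.0001617 m²; mean velocity V = Q/A = 1.857e-05/0.0001617 = 0.1148 m/s.
Reynolds number Re = ρVD/μ = 1124 · 0.1148 · 0.01435 / 0.00106 = 1747.
Re < 2300 → laminar flow, so f = 64/Re = 64/1747 = 0.03663 (the turbulent correlation is not needed).
Darcy-Weisbach: ΔP = f(L/D)(ρV²/2) = 0.03663·(712.1/0.01435)·(1124·0.1148²/2) = 0.03663·4.962e+04·7.411 = 1.347e+04 Pa.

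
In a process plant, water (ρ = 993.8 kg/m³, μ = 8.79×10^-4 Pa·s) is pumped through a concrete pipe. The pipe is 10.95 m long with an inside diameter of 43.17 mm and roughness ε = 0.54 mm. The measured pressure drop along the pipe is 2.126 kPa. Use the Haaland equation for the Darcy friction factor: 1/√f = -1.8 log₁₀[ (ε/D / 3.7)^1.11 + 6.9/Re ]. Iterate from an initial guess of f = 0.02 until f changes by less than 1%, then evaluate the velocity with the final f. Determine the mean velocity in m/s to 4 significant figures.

Rearranging Darcy-Weisbach: V = √(2·ΔP·D/(f·L·ρ)). With ε/D = 0.00054/0.04317 = 0.0125, iterate starting from f = 0.02:
  f = 0.02 → V = √(2·2126·0.04317/(0.02·10.95·993.8)) = 0.9184 m/s; Re = ρVD/μ = 4.482e+04; f → 0.04211
  f = 0.04211 → V = 0.6329 m/s; Re = 3.089e+04; f → 0.04258
  f = 0.04258 → V = 0.6294 m/s; Re = 3.072e+04; f → 0.04259
Converged (Δf/f < 1%). With the final f = 0.04259: V = √(2·2126·0.04317/(0.04259·10.95·993.8)) = 0.6293 m/s.

V ≈ 0.6293 m/s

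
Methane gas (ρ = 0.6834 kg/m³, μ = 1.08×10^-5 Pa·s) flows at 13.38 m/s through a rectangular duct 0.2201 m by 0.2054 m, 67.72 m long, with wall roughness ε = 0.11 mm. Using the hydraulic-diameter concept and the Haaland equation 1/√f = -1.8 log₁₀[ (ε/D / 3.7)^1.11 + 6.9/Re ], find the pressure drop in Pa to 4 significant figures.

Hydraulic diameter D_h = 4A/P = 4·(0.2201·0.2054)/(2·(0.2201+0.2054)) = 0.1808/0.851 = 0.2125 m.
Re = ρVD_h/μ = 0.6834·13.38·0.2125/1.08e-05 = 1.799e+05.
ε/D_h = 0.00011/0.2125 = 0.000518; Haaland gives 1/√f = -1.8 log₁₀[5.27e-05+3.84e-05] = 7.273, so f = 0.0189.
ΔP = f(L/D_h)(ρV²/2) = 0.0189·67.72/0.2125·61.17 = 368.5 Pa.

ΔP ≈ 368.5 Pa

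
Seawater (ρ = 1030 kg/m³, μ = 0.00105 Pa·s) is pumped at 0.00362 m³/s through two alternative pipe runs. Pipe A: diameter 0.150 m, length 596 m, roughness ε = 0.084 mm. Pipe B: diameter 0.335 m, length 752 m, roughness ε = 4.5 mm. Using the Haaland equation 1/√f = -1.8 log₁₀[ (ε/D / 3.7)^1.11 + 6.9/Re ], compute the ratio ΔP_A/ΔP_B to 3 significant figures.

Pipe A: V = Q/A = 0.00362/0.01767 = 0.2049 m/s; Re = 3.014e+04; ε/D = 0.00056; Haaland → f = 0.02459; ΔP_A = f(L/D)(ρV²/2) = 2111 Pa.
Pipe B: V = Q/A = 0.00362/0.08814 = 0.04107 m/s; Re = 1.35e+04; ε/D = 0.0134; Haaland → f = 0.04539; ΔP_B = f(L/D)(ρV²/2) = 88.51 Pa.
ΔP_A/ΔP_B = 2111/88.51 = 23.9.

ΔP_A/ΔP_B ≈ 23.9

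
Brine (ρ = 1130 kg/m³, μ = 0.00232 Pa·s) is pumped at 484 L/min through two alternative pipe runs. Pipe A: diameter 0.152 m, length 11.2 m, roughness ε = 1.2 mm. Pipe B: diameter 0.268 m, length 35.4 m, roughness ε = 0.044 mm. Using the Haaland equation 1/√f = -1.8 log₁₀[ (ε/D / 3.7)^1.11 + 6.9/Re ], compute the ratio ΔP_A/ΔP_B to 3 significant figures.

Pipe A: V = Q/A = 0.008067/0.01815 = 0.4445 m/s; Re = 3.291e+04; ε/D = 0.00789; Haaland → f = 0.03701; ΔP_A = f(L/D)(ρV²/2) = 304.5 Pa.
Pipe B: V = Q/A = 0.008067/0.05641 = 0.143 m/s; Re = 1.867e+04; ε/D = 0.000164; Haaland → f = 0.02646; ΔP_B = f(L/D)(ρV²/2) = 40.38 Pa.
ΔP_A/ΔP_B = 304.5/40.38 = 7.54.

ΔP_A/ΔP_B ≈ 7.54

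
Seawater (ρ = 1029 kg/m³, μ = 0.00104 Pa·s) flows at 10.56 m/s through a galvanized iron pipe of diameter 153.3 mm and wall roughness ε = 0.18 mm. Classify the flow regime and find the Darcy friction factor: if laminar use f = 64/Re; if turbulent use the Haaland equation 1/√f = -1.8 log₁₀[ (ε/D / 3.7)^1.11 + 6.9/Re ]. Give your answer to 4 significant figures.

Re = ρVD/μ = 1029·10.56·0.1533/0.00104 = 1.602e+06.
Re > 4000 → turbulent. ε/D = 0.00018/0.1533 = 0.00117; Haaland: 1/√f = -1.8 log₁₀[0.000131 + 4.31e-06] = 6.965, so f = 0.02062.

f ≈ 0.02062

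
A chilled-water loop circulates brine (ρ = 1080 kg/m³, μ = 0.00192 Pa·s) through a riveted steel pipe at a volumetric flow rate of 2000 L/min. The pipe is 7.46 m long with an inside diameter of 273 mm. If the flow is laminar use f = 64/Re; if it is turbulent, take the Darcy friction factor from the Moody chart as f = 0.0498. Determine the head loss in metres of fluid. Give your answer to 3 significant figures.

h_f ≈ 0.0225 m

Q = 2000 L/min = 2000/60000 = 0.03333 m³/s.
Cross-sectional area A = πD²/4 = π(0.273)²/4 = 0.05853 m²; mean velocity V = Q/A = 0.03333/0.05853 = 0.5695 m/s.
Reynolds number Re = ρVD/μ = 1080 · 0.5695 · 0.273 / 0.00192 = 8.745e+04.
Re > 4000 → turbulent; use the Moody-chart value f = 0.0498.
Darcy-Weisbach: ΔP = f(L/D)(ρV²/2) = 0.0498·(7.46/0.273)·(1080·0.5695²/2) = 0.0498·27.33·175.1 = 238.3 Pa.
Head loss h_f = ΔP/(ρg) = 238.3/(1080·9.81) = 0.0225 m.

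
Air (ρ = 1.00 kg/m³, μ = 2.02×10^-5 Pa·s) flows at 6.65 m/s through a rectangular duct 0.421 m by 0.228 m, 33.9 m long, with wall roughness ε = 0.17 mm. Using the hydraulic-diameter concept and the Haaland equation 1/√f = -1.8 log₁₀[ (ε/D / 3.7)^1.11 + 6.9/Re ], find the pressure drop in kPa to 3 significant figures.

Hydraulic diameter D_h = 4A/P = 4·(0.421·0.228)/(2·(0.421+0.228)) = 0.384/1.298 = 0.2958 m.
Re = ρVD_h/μ = 1·6.65·0.2958/2.02e-05 = 9.738e+04.
ε/D_h = 0.00017/0.2958 = 0.000575; Haaland gives 1/√f = -1.8 log₁₀[5.92e-05+7.09e-05] = 6.995, so f = 0.02044.
ΔP = f(L/D_h)(ρV²/2) = 0.02044·33.9/0.2958·22.11 = 51.79 Pa.
ΔP = 0.0518 kPa.

ΔP ≈ 0.0518 kPa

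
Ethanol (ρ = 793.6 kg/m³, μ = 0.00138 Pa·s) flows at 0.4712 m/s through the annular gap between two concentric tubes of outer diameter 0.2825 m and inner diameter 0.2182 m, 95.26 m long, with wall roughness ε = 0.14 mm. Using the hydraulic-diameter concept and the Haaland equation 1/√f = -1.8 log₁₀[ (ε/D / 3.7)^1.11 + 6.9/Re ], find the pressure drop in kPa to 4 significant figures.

ΔP ≈ 3.975 kPa

Hydraulic diameter D_h = 4A/P = D_o - D_i = 0.2825 - 0.2182 = 0.0643 m.
Re = ρVD_h/μ = 793.6·0.4712·0.0643/0.00138 = 1.742e+04.
ε/D_h = 0.00014/0.0643 = 0.00218; Haaland gives 1/√f = -1.8 log₁₀[0.00026+0.000396] = 5.73, so f = 0.03046.
ΔP = f(L/D_h)(ρV²/2) = 0.03046·95.26/0.0643·88.1 = 3975 Pa.
ΔP = 3.975 kPa.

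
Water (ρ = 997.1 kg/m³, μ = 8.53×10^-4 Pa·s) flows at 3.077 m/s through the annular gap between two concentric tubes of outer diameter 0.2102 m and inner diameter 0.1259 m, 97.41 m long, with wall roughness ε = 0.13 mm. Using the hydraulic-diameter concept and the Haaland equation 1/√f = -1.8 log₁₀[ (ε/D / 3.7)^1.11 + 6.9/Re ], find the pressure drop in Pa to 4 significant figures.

ΔP ≈ 123000 Pa

Hydraulic diameter D_h = 4A/P = D_o - D_i = 0.2102 - 0.1259 = 0.0843 m.
Re = ρVD_h/μ = 997.1·3.077·0.0843/0.000853 = 3.032e+05.
ε/D_h = 0.00013/0.0843 = 0.00154; Haaland gives 1/√f = -1.8 log₁₀[0.000177+2.28e-05] = 6.659, so f = 0.02255.
ΔP = f(L/D_h)(ρV²/2) = 0.02255·97.41/0.0843·4720 = 1.23e+05 Pa.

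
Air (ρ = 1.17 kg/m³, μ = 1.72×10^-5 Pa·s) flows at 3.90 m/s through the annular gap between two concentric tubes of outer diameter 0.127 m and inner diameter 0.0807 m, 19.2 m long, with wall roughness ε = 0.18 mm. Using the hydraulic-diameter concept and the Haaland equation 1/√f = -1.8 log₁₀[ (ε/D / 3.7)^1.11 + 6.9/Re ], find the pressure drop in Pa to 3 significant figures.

ΔP ≈ 129 Pa

Hydraulic diameter D_h = 4A/P = D_o - D_i = 0.127 - 0.0807 = 0.0463 m.
Re = ρVD_h/μ = 1.17·3.9·0.0463/1.72e-05 = 1.228e+04.
ε/D_h = 0.00018/0.0463 = 0.00389; Haaland gives 1/√f = -1.8 log₁₀[0.000494+0.000562] = 5.357, so f = 0.03484.
ΔP = f(L/D_h)(ρV²/2) = 0.03484·19.2/0.0463·8.898 = 128.6 Pa.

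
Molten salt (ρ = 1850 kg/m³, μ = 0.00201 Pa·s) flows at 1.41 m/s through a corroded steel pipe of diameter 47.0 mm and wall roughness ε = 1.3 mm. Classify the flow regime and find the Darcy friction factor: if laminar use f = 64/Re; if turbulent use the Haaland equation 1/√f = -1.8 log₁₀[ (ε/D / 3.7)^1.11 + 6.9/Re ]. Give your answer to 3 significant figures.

f ≈ 0.0559

Re = ρVD/μ = 1850·1.41·0.047/0.00201 = 6.099e+04.
Re > 4000 → turbulent. ε/D = 0.0013/0.047 = 0.0277; Haaland: 1/√f = -1.8 log₁₀[0.00436 + 0.000113] = 4.228, so f = 0.05593.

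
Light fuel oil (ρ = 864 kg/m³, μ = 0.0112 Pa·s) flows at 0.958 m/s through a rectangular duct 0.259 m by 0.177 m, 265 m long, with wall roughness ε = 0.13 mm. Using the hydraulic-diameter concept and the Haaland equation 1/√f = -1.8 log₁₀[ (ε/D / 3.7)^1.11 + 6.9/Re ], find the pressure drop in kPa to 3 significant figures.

Hydraulic diameter D_h = 4A/P = 4·(0.259·0.177)/(2·(0.259+0.177)) = 0.1834/0.872 = 0.2103 m.
Re = ρVD_h/μ = 864·0.958·0.2103/0.0112 = 1.554e+04.
ε/D_h = 0.00013/0.2103 = 0.000618; Haaland gives 1/√f = -1.8 log₁₀[6.42e-05+0.000444] = 5.929, so f = 0.02845.
ΔP = f(L/D_h)(ρV²/2) = 0.02845·265/0.2103·396.5 = 1.421e+04 Pa.
ΔP = 14.2 kPa.

ΔP ≈ 14.2 kPa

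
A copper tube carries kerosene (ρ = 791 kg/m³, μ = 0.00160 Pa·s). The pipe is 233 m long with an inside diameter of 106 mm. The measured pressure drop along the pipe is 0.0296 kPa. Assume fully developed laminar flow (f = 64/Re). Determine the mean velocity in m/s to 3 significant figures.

V ≈ 0.0279 m/s

For laminar flow, f = 64/Re with Re = ρVD/μ, so Darcy-Weisbach reduces to ΔP = 32μLV/D². Solving for V: V = ΔP·D²/(32μL) = 29.6·(0.106)²/(32·0.0016·233) = 0.02788 m/s.
Check: Re = ρVD/μ = 791·0.02788·0.106/0.0016 = 1461 < 2300, so the laminar assumption holds.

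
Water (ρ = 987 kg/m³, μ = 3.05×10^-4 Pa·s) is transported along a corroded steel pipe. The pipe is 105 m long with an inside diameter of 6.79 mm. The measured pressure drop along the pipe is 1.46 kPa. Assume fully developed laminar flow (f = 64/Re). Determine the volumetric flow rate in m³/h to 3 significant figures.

For laminar flow, f = 64/Re with Re = ρVD/μ, so Darcy-Weisbach reduces to ΔP = 32μLV/D². Solving for V: V = ΔP·D²/(32μL) = 1460·(0.00679)²/(32·0.000305·105) = 0.06568 m/s.
Check: Re = ρVD/μ = 987·0.06568·0.00679/0.000305 = 1443 < 2300, so the laminar assumption holds.
Q = V·A = 0.06568·(π/4·0.00679²) = 2.378e-06 m³/s = 0.00856 m³/h.

Q ≈ 0.00856 m³/h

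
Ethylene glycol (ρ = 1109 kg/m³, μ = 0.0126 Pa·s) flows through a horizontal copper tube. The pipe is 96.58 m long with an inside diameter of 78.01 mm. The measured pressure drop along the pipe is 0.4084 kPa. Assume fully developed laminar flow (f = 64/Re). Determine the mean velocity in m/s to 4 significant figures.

V ≈ 0.06382 m/s

For laminar flow, f = 64/Re with Re = ρVD/μ, so Darcy-Weisbach reduces to ΔP = 32μLV/D². Solving for V: V = ΔP·D²/(32μL) = 408.4·(0.07801)²/(32·0.0126·96.58) = 0.06382 m/s.
Check: Re = ρVD/μ = 1109·0.06382·0.07801/0.0126 = 438.2 < 2300, so the laminar assumption holds.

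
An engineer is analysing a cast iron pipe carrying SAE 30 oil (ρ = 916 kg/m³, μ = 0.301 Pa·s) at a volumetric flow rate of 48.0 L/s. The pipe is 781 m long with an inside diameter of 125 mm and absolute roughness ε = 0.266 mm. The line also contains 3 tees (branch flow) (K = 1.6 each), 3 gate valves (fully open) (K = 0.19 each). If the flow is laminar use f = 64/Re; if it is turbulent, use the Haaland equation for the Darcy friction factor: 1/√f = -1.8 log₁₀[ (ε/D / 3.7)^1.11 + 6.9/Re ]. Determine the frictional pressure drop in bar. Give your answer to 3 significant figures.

Q = 48.0 L/s = 48.0/1000 = 0.048 m³/s.
Cross-sectional area A = πD²/4 = π(0.125)²/4 = 0.01227 m²; mean velocity V = Q/A = 0.048/0.01227 = 3.911 m/s.
Reynolds number Re = ρVD/μ = 916 · 3.911 · 0.125 / 0.301 = 1488.
Re < 2300 → laminar flow, so f = 64/Re = 64/1488 = 0.04301 (the turbulent correlation is not needed).
Total minor-loss coefficient ΣK = 3·1.6 + 3·0.19 = 5.37.
ΔP = [f·L/D + ΣK]·(ρV²/2) = [0.04301·781/0.125 + 5.37]·(916·3.911²/2) = [268.8 + 5.37]·7007 = 1.921e+06 Pa.
ΔP = 1.921e+06 Pa = 19.2 bar.

ΔP ≈ 19.2 bar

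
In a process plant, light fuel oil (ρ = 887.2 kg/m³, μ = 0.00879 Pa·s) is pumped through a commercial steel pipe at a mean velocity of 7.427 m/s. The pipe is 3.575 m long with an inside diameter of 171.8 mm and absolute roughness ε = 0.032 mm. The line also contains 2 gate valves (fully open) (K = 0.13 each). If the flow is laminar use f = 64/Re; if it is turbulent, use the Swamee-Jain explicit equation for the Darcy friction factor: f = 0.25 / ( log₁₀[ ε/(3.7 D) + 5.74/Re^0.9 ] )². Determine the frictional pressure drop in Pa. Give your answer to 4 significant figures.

ΔP ≈ 15610 Pa

Reynolds number Re = ρVD/μ = 887.2 · 7.427 · 0.1718 / 0.00879 = 1.288e+05.
Re > 4000 → turbulent. Relative roughness ε/D = 3.2e-05/0.1718 = 0.000186. Swamee-Jain: f = 0.25/(log₁₀[0.000186/3.7 + 5.74/1.288e+05^0.9])² = 0.25/(log₁₀[5.03e-05 + 0.000145])² = 0.25/(-3.71)² = 0.01816.
Total minor-loss coefficient ΣK = 2·0.13 = 0.26.
ΔP = [f·L/D + ΣK]·(ρV²/2) = [0.01816·3.575/0.1718 + 0.26]·(887.2·7.427²/2) = [0.3779 + 0.26]·2.447e+04 = 1.561e+04 Pa.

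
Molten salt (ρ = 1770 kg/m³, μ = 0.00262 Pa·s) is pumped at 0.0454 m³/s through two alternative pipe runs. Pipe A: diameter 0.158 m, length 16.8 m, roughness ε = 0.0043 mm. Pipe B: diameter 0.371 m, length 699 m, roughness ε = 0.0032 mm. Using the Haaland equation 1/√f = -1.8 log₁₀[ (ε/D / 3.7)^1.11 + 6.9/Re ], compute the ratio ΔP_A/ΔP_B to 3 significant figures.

Pipe A: V = Q/A = 0.0454/0.01961 = 2.316 m/s; Re = 2.472e+05; ε/D = 2.72e-05; Haaland → f = 0.01508; ΔP_A = f(L/D)(ρV²/2) = 7609 Pa.
Pipe B: V = Q/A = 0.0454/0.1081 = 0.42 m/s; Re = 1.053e+05; ε/D = 8.63e-06; Haaland → f = 0.01767; ΔP_B = f(L/D)(ρV²/2) = 5196 Pa.
ΔP_A/ΔP_B = 7609/5196 = 1.46.

ΔP_A/ΔP_B ≈ 1.46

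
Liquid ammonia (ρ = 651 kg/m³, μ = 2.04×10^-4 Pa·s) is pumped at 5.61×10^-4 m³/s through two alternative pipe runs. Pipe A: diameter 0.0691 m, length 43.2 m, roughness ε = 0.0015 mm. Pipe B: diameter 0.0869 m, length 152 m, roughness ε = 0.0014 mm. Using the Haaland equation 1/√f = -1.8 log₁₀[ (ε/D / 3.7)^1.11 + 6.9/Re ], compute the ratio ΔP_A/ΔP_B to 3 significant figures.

Pipe A: V = Q/A = 0.000561/0.00375 = 0.1496 m/s; Re = 3.299e+04; ε/D = 2.17e-05; Haaland → f = 0.02284; ΔP_A = f(L/D)(ρV²/2) = 104 Pa.
Pipe B: V = Q/A = 0.000561/0.005931 = 0.09459 m/s; Re = 2.623e+04; ε/D = 1.61e-05; Haaland → f = 0.02411; ΔP_B = f(L/D)(ρV²/2) = 122.8 Pa.
ΔP_A/ΔP_B = 104/122.8 = 0.847.

ΔP_A/ΔP_B ≈ 0.847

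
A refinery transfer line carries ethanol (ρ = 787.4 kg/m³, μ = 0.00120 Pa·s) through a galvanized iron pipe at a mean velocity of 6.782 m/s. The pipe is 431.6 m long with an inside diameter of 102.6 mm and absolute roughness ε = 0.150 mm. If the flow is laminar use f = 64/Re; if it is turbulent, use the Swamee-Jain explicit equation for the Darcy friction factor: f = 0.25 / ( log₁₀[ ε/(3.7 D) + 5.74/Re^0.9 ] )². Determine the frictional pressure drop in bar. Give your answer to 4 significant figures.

ΔP ≈ 16.92 bar

Reynolds number Re = ρVD/μ = 787.4 · 6.782 · 0.1026 / 0.0012 = 4.566e+05.
Re > 4000 → turbulent. Relative roughness ε/D = 0.00015/0.1026 = 0.00146. Swamee-Jain: f = 0.25/(log₁₀[0.00146/3.7 + 5.74/4.566e+05^0.9])² = 0.25/(log₁₀[0.000395 + 4.63e-05])² = 0.25/(-3.355)² = 0.02221.
Darcy-Weisbach: ΔP = f(L/D)(ρV²/2) = 0.02221·(431.6/0.1026)·(787.4·6.782²/2) = 0.02221·4207·1.811e+04 = 1.692e+06 Pa.
ΔP = 1.692e+06 Pa = 16.92 bar.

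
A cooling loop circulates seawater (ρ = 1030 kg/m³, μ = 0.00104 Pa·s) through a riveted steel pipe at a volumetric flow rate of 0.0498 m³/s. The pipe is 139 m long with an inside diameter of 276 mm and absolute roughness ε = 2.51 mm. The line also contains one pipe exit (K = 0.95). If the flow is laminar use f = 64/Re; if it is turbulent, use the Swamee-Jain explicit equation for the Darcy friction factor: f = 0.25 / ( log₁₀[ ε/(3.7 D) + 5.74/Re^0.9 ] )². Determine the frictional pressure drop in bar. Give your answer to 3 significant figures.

Cross-sectional area A = πD²/4 = π(0.276)²/4 = 0.05983 m²; mean velocity V = Q/A = 0.0498/0.05983 = 0.8324 m/s.
Reynolds number Re = ρVD/μ = 1030 · 0.8324 · 0.276 / 0.00104 = 2.275e+05.
Re > 4000 → turbulent. Relative roughness ε/D = 0.00251/0.276 = 0.00909. Swamee-Jain: f = 0.25/(log₁₀[0.00909/3.7 + 5.74/2.275e+05^0.9])² = 0.25/(log₁₀[0.00246 + 8.66e-05])² = 0.25/(-2.594)² = 0.03714.
Total minor-loss coefficient ΣK = 1·0.95 = 0.95.
ΔP = [f·L/D + ΣK]·(ρV²/2) = [0.03714·139/0.276 + 0.95]·(1030·0.8324²/2) = [18.71 + 0.95]·356.8 = 7014 Pa.
ΔP = 7014 Pa = 0.0701 bar.

ΔP ≈ 0.0701 bar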